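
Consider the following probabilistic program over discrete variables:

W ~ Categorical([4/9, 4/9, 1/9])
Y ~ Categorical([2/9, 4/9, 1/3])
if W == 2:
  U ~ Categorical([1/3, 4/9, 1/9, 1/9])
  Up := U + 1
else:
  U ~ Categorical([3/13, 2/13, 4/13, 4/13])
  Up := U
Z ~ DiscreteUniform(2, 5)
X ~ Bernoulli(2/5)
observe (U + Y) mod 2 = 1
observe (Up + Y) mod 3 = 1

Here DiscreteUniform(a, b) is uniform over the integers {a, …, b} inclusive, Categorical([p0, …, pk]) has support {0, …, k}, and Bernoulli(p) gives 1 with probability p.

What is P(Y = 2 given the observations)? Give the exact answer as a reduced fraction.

P(Y = 2 | obs) = 26/231

Enumerate traces; 56 have nonzero weight after conditioning:
  (W=0, Y=0, U=1, Z=2, X=0) weight 4/1755
  (W=0, Y=0, U=1, Z=2, X=1) weight 8/5265
  (W=0, Y=0, U=1, Z=3, X=0) weight 4/1755
  (W=0, Y=0, U=1, Z=3, X=1) weight 8/5265
  (W=0, Y=0, U=1, Z=4, X=0) weight 4/1755
  (W=0, Y=0, U=1, Z=4, X=1) weight 8/5265
  (W=0, Y=0, U=1, Z=5, X=0) weight 4/1755
  (W=0, Y=0, U=1, Z=5, X=1) weight 8/5265
  (W=0, Y=1, U=0, Z=2, X=0) weight 4/585
  (W=2, Y=2, U=1, Z=2, X=0) weight 1/405
  … 46 more
Group by Y:
  weight(Y=0) = 314/9477
  weight(Y=1) = 916/9477
  weight(Y=2) = 4/243
Total weight = 314/9477 + 916/9477 + 4/243 = 154/1053
P(Y=0 | obs) = 314/9477 / 154/1053 = 157/693
P(Y=1 | obs) = 916/9477 / 154/1053 = 458/693
P(Y=2 | obs) = 4/243 / 154/1053 = 26/231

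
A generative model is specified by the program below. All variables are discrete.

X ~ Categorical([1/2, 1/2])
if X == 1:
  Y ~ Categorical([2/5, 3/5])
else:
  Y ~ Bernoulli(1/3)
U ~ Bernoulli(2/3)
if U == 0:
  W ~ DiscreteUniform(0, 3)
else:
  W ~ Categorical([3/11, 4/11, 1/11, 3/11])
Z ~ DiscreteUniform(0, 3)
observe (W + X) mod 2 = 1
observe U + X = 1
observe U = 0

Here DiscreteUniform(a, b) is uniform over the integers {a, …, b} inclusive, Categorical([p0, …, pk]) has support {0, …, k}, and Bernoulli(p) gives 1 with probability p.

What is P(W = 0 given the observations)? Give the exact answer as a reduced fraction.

Enumerate traces; 16 have nonzero weight after conditioning:
  (X=1, Y=0, U=0, W=0, Z=0) weight 1/240
  (X=1, Y=0, U=0, W=0, Z=1) weight 1/240
  (X=1, Y=0, U=0, W=0, Z=2) weight 1/240
  (X=1, Y=0, U=0, W=0, Z=3) weight 1/240
  (X=1, Y=0, U=0, W=2, Z=0) weight 1/240
  (X=1, Y=0, U=0, W=2, Z=1) weight 1/240
  (X=1, Y=0, U=0, W=2, Z=2) weight 1/240
  (X=1, Y=0, U=0, W=2, Z=3) weight 1/240
  … 8 more
Group by W:
  weight(W=0) = 1/24
  weight(W=2) = 1/24
Total weight = 1/24 + 1/24 = 1/12
P(W=0 | obs) = 1/24 / 1/12 = 1/2
P(W=2 | obs) = 1/24 / 1/12 = 1/2

P(W = 0 | obs) = 1/2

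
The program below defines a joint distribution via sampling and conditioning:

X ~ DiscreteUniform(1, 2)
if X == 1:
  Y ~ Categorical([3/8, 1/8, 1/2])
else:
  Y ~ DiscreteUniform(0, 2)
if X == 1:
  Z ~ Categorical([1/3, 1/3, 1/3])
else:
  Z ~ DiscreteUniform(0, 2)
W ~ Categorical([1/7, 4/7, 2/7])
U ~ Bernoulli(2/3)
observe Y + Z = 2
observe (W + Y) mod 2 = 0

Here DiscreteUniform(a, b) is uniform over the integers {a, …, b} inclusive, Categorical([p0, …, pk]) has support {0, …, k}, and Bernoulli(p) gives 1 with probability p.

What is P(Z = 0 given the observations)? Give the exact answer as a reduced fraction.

P(Z = 0 | obs) = 12/31

Enumerate traces; 20 have nonzero weight after conditioning:
  (X=1, Y=0, Z=2, W=0, U=0) weight 1/336
  (X=1, Y=0, Z=2, W=0, U=1) weight 1/168
  (X=1, Y=0, Z=2, W=2, U=0) weight 1/168
  (X=1, Y=0, Z=2, W=2, U=1) weight 1/84
  (X=1, Y=1, Z=1, W=1, U=0) weight 1/252
  (X=1, Y=1, Z=1, W=1, U=1) weight 1/126
  (X=1, Y=2, Z=0, W=0, U=0) weight 1/252
  (X=1, Y=2, Z=0, W=0, U=1) weight 1/126
  … 12 more
Group by Z:
  weight(Z=0) = 5/84
  weight(Z=1) = 11/252
  weight(Z=2) = 17/336
Total weight = 5/84 + 11/252 + 17/336 = 155/1008
P(Z=0 | obs) = 5/84 / 155/1008 = 12/31
P(Z=1 | obs) = 11/252 / 155/1008 = 44/155
P(Z=2 | obs) = 17/336 / 155/1008 = 51/155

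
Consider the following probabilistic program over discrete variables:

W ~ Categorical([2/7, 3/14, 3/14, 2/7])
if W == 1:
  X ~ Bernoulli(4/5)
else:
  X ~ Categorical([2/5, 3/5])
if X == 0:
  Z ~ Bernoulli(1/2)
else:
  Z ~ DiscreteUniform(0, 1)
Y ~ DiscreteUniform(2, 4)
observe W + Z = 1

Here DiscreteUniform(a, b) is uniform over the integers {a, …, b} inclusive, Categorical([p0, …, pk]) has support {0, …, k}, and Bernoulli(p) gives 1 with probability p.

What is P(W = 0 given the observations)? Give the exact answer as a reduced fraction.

Enumerate traces; 12 have nonzero weight after conditioning:
  (W=0, X=0, Z=1, Y=2) weight 2/105
  (W=0, X=0, Z=1, Y=3) weight 2/105
  (W=0, X=0, Z=1, Y=4) weight 2/105
  (W=0, X=1, Z=1, Y=2) weight 1/35
  (W=0, X=1, Z=1, Y=3) weight 1/35
  (W=0, X=1, Z=1, Y=4) weight 1/35
  (W=1, X=0, Z=0, Y=2) weight 1/140
  (W=1, X=0, Z=0, Y=3) weight 1/140
  … 4 more
Group by W:
  weight(W=0) = 1/7
  weight(W=1) = 3/28
Total weight = 1/7 + 3/28 = 1/4
P(W=0 | obs) = 1/7 / 1/4 = 4/7
P(W=1 | obs) = 3/28 / 1/4 = 3/7

P(W = 0 | obs) = 4/7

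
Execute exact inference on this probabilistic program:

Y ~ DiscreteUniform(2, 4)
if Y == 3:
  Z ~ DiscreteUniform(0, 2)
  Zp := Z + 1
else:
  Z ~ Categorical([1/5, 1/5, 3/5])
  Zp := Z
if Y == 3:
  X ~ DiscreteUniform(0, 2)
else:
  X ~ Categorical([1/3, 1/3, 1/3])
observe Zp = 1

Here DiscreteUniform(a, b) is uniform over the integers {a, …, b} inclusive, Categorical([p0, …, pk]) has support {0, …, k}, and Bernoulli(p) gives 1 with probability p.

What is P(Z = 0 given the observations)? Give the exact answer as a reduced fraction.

Enumerate traces; 9 have nonzero weight after conditioning:
  (Y=2, Z=1, X=0) weight 1/45
  (Y=2, Z=1, X=1) weight 1/45
  (Y=2, Z=1, X=2) weight 1/45
  (Y=3, Z=0, X=0) weight 1/27
  (Y=3, Z=0, X=1) weight 1/27
  (Y=3, Z=0, X=2) weight 1/27
  (Y=4, Z=1, X=0) weight 1/45
  (Y=4, Z=1, X=1) weight 1/45
  … 1 more
Group by Z:
  weight(Z=0) = 1/9
  weight(Z=1) = 2/15
Total weight = 1/9 + 2/15 = 11/45
P(Z=0 | obs) = 1/9 / 11/45 = 5/11
P(Z=1 | obs) = 2/15 / 11/45 = 6/11

P(Z = 0 | obs) = 5/11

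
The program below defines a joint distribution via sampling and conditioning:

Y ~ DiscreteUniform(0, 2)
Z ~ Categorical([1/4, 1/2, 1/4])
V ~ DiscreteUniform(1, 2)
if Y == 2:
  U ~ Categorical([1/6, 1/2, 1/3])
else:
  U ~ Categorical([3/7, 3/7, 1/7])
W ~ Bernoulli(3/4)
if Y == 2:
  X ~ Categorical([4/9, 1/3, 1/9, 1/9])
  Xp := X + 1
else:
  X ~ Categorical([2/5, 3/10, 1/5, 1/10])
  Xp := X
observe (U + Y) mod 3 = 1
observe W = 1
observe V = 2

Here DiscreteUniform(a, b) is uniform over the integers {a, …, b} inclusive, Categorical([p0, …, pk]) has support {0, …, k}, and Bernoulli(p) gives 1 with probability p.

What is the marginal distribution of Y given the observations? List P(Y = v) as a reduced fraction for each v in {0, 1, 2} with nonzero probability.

P(Y=0) = 9/25, P(Y=1) = 9/25, P(Y=2) = 7/25

Enumerate traces; 36 have nonzero weight after conditioning:
  (Y=0, Z=0, V=2, U=1, W=1, X=0) weight 3/560
  (Y=0, Z=0, V=2, U=1, W=1, X=1) weight 9/2240
  (Y=0, Z=0, V=2, U=1, W=1, X=2) weight 3/1120
  (Y=0, Z=0, V=2, U=1, W=1, X=3) weight 3/2240
  (Y=0, Z=1, V=2, U=1, W=1, X=0) weight 3/280
  (Y=0, Z=1, V=2, U=1, W=1, X=1) weight 9/1120
  (Y=0, Z=1, V=2, U=1, W=1, X=2) weight 3/560
  (Y=0, Z=1, V=2, U=1, W=1, X=3) weight 3/1120
  (Y=1, Z=0, V=2, U=0, W=1, X=0) weight 3/560
  (Y=2, Z=0, V=2, U=2, W=1, X=0) weight 1/216
  … 26 more
Group by Y:
  weight(Y=0) = 3/56
  weight(Y=1) = 3/56
  weight(Y=2) = 1/24
Total weight = 3/56 + 3/56 + 1/24 = 25/168
P(Y=0 | obs) = 3/56 / 25/168 = 9/25
P(Y=1 | obs) = 3/56 / 25/168 = 9/25
P(Y=2 | obs) = 1/24 / 25/168 = 7/25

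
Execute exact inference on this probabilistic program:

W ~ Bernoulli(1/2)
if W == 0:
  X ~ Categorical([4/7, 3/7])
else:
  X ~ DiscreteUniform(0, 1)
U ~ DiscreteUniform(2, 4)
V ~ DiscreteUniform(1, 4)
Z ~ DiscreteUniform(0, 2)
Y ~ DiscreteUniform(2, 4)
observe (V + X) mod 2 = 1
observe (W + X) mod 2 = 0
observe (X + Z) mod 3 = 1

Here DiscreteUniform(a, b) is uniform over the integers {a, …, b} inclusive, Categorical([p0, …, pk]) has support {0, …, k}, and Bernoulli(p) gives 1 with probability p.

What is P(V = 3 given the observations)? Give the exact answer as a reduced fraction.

P(V = 3 | obs) = 4/15

Enumerate traces; 36 have nonzero weight after conditioning:
  (W=0, X=0, U=2, V=1, Z=1, Y=2) weight 1/378
  (W=0, X=0, U=2, V=1, Z=1, Y=3) weight 1/378
  (W=0, X=0, U=2, V=1, Z=1, Y=4) weight 1/378
  (W=0, X=0, U=2, V=3, Z=1, Y=2) weight 1/378
  (W=0, X=0, U=2, V=3, Z=1, Y=3) weight 1/378
  (W=0, X=0, U=2, V=3, Z=1, Y=4) weight 1/378
  (W=0, X=0, U=3, V=1, Z=1, Y=2) weight 1/378
  (W=0, X=0, U=3, V=1, Z=1, Y=3) weight 1/378
  (W=1, X=1, U=2, V=2, Z=0, Y=2) weight 1/432
  (W=1, X=1, U=2, V=4, Z=0, Y=2) weight 1/432
  … 26 more
Group by V:
  weight(V=1) = 1/42
  weight(V=2) = 1/48
  weight(V=3) = 1/42
  weight(V=4) = 1/48
Total weight = 1/42 + 1/48 + 1/42 + 1/48 = 5/56
P(V=1 | obs) = 1/42 / 5/56 = 4/15
P(V=2 | obs) = 1/48 / 5/56 = 7/30
P(V=3 | obs) = 1/42 / 5/56 = 4/15
P(V=4 | obs) = 1/48 / 5/56 = 7/30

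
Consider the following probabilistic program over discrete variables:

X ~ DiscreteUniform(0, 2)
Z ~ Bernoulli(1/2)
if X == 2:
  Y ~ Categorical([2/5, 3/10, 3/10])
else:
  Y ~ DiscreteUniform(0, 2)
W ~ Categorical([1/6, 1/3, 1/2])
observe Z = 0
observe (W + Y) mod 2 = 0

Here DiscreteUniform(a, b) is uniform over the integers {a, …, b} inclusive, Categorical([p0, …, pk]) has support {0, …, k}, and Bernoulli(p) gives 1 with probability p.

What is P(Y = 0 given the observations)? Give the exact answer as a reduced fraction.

P(Y = 0 | obs) = 64/151

Enumerate traces; 15 have nonzero weight after conditioning:
  (X=0, Z=0, Y=0, W=0) weight 1/108
  (X=0, Z=0, Y=0, W=2) weight 1/36
  (X=0, Z=0, Y=1, W=1) weight 1/54
  (X=0, Z=0, Y=2, W=0) weight 1/108
  (X=0, Z=0, Y=2, W=2) weight 1/36
  (X=1, Z=0, Y=0, W=0) weight 1/108
  (X=1, Z=0, Y=0, W=2) weight 1/36
  (X=1, Z=0, Y=1, W=1) weight 1/54
  … 7 more
Group by Y:
  weight(Y=0) = 16/135
  weight(Y=1) = 29/540
  weight(Y=2) = 29/270
Total weight = 16/135 + 29/540 + 29/270 = 151/540
P(Y=0 | obs) = 16/135 / 151/540 = 64/151
P(Y=1 | obs) = 29/540 / 151/540 = 29/151
P(Y=2 | obs) = 29/270 / 151/540 = 58/151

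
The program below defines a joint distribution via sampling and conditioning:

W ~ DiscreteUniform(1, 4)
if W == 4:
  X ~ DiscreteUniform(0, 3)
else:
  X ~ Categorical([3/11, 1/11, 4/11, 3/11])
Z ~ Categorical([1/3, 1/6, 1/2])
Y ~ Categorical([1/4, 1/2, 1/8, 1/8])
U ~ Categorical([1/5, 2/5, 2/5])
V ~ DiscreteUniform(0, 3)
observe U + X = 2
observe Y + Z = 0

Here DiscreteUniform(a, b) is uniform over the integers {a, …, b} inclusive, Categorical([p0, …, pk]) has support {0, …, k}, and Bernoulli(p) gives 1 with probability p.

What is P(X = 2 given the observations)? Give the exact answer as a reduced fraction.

Enumerate traces; 48 have nonzero weight after conditioning:
  (W=1, X=0, Z=0, Y=0, U=2, V=0) weight 1/1760
  (W=1, X=0, Z=0, Y=0, U=2, V=1) weight 1/1760
  (W=1, X=0, Z=0, Y=0, U=2, V=2) weight 1/1760
  (W=1, X=0, Z=0, Y=0, U=2, V=3) weight 1/1760
  (W=1, X=1, Z=0, Y=0, U=1, V=0) weight 1/5280
  (W=1, X=1, Z=0, Y=0, U=1, V=1) weight 1/5280
  (W=1, X=1, Z=0, Y=0, U=1, V=2) weight 1/5280
  (W=1, X=1, Z=0, Y=0, U=1, V=3) weight 1/5280
  (W=1, X=2, Z=0, Y=0, U=0, V=0) weight 1/2640
  … 39 more
Group by X:
  weight(X=0) = 47/5280
  weight(X=1) = 23/5280
  weight(X=2) = 59/10560
Total weight = 47/5280 + 23/5280 + 59/10560 = 199/10560
P(X=0 | obs) = 47/5280 / 199/10560 = 94/199
P(X=1 | obs) = 23/5280 / 199/10560 = 46/199
P(X=2 | obs) = 59/10560 / 199/10560 = 59/199

P(X = 2 | obs) = 59/199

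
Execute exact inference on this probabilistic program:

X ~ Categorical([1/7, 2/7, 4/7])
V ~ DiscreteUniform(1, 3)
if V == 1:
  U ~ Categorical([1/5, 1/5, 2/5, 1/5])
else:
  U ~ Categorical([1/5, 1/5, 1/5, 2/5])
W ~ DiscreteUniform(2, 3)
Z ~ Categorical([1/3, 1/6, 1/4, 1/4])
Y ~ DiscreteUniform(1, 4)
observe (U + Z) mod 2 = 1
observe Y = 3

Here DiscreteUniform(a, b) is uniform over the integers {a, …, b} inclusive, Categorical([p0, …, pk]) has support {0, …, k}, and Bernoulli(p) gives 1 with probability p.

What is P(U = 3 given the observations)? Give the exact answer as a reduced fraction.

Enumerate traces; 144 have nonzero weight after conditioning:
  (X=0, V=1, U=0, W=2, Z=1, Y=3) weight 1/5040
  (X=0, V=1, U=0, W=2, Z=3, Y=3) weight 1/3360
  (X=0, V=1, U=0, W=3, Z=1, Y=3) weight 1/5040
  (X=0, V=1, U=0, W=3, Z=3, Y=3) weight 1/3360
  (X=0, V=1, U=1, W=2, Z=0, Y=3) weight 1/2520
  (X=0, V=1, U=1, W=2, Z=2, Y=3) weight 1/3360
  (X=0, V=1, U=1, W=3, Z=0, Y=3) weight 1/2520
  (X=0, V=1, U=1, W=3, Z=2, Y=3) weight 1/3360
  (X=0, V=1, U=2, W=2, Z=1, Y=3) weight 1/2520
  (X=0, V=1, U=3, W=2, Z=0, Y=3) weight 1/2520
  … 134 more
Group by U:
  weight(U=0) = 1/48
  weight(U=1) = 7/240
  weight(U=2) = 1/36
  weight(U=3) = 7/144
Total weight = 1/48 + 7/240 + 1/36 + 7/144 = 91/720
P(U=0 | obs) = 1/48 / 91/720 = 15/91
P(U=1 | obs) = 7/240 / 91/720 = 3/13
P(U=2 | obs) = 1/36 / 91/720 = 20/91
P(U=3 | obs) = 7/144 / 91/720 = 5/13

P(U = 3 | obs) = 5/13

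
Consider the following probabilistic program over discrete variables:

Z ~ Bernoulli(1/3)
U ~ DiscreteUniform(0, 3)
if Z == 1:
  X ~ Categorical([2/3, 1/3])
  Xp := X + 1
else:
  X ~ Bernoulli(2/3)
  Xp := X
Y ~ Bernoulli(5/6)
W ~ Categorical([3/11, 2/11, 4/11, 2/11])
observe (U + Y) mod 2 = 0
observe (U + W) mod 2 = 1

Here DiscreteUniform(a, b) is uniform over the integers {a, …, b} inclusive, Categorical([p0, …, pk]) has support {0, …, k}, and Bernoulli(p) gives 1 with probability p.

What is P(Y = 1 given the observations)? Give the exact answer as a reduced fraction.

P(Y = 1 | obs) = 35/39

Enumerate traces; 32 have nonzero weight after conditioning:
  (Z=0, U=0, X=0, Y=0, W=1) weight 1/594
  (Z=0, U=0, X=0, Y=0, W=3) weight 1/594
  (Z=0, U=0, X=1, Y=0, W=1) weight 1/297
  (Z=0, U=0, X=1, Y=0, W=3) weight 1/297
  (Z=0, U=1, X=0, Y=1, W=0) weight 5/396
  (Z=0, U=1, X=0, Y=1, W=2) weight 5/297
  (Z=0, U=1, X=1, Y=1, W=0) weight 5/198
  (Z=0, U=1, X=1, Y=1, W=2) weight 10/297
  … 24 more
Group by Y:
  weight(Y=0) = 1/33
  weight(Y=1) = 35/132
Total weight = 1/33 + 35/132 = 13/44
P(Y=0 | obs) = 1/33 / 13/44 = 4/39
P(Y=1 | obs) = 35/132 / 13/44 = 35/39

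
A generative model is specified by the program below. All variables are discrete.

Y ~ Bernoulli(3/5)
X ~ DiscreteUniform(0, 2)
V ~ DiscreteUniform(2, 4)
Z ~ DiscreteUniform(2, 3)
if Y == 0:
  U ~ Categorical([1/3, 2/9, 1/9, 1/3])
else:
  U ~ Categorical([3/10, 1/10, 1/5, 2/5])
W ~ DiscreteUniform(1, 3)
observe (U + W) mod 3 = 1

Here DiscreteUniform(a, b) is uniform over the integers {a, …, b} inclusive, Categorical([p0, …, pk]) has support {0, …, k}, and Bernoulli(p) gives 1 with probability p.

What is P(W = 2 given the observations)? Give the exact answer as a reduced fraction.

P(W = 2 | obs) = 37/225

Enumerate traces; 144 have nonzero weight after conditioning:
  (Y=0, X=0, V=2, Z=2, U=0, W=1) weight 1/405
  (Y=0, X=0, V=2, Z=2, U=1, W=3) weight 2/1215
  (Y=0, X=0, V=2, Z=2, U=2, W=2) weight 1/1215
  (Y=0, X=0, V=2, Z=2, U=3, W=1) weight 1/405
  (Y=0, X=0, V=2, Z=3, U=0, W=1) weight 1/405
  (Y=0, X=0, V=2, Z=3, U=1, W=3) weight 2/1215
  (Y=0, X=0, V=2, Z=3, U=2, W=2) weight 1/1215
  (Y=0, X=0, V=2, Z=3, U=3, W=1) weight 1/405
  … 136 more
Group by W:
  weight(W=1) = 103/450
  weight(W=2) = 37/675
  weight(W=3) = 67/1350
Total weight = 103/450 + 37/675 + 67/1350 = 1/3
P(W=1 | obs) = 103/450 / 1/3 = 103/150
P(W=2 | obs) = 37/675 / 1/3 = 37/225
P(W=3 | obs) = 67/1350 / 1/3 = 67/450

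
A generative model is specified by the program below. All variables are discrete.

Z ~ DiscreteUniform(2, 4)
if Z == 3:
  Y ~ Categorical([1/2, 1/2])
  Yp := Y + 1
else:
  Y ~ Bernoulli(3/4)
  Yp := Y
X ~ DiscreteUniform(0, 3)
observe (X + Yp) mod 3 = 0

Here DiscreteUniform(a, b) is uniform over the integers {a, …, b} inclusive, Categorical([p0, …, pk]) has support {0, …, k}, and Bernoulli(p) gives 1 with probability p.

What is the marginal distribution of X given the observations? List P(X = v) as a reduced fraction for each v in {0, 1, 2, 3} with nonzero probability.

Enumerate traces; 8 have nonzero weight after conditioning:
  (Z=2, Y=0, X=0) weight 1/48
  (Z=2, Y=0, X=3) weight 1/48
  (Z=2, Y=1, X=2) weight 1/16
  (Z=3, Y=0, X=2) weight 1/24
  (Z=3, Y=1, X=1) weight 1/24
  (Z=4, Y=0, X=0) weight 1/48
  (Z=4, Y=0, X=3) weight 1/48
  (Z=4, Y=1, X=2) weight 1/16
Group by X:
  weight(X=0) = 1/24
  weight(X=1) = 1/24
  weight(X=2) = 1/6
  weight(X=3) = 1/24
Total weight = 1/24 + 1/24 + 1/6 + 1/24 = 7/24
P(X=0 | obs) = 1/24 / 7/24 = 1/7
P(X=1 | obs) = 1/24 / 7/24 = 1/7
P(X=2 | obs) = 1/6 / 7/24 = 4/7
P(X=3 | obs) = 1/24 / 7/24 = 1/7

P(X=0) = 1/7, P(X=1) = 1/7, P(X=2) = 4/7, P(X=3) = 1/7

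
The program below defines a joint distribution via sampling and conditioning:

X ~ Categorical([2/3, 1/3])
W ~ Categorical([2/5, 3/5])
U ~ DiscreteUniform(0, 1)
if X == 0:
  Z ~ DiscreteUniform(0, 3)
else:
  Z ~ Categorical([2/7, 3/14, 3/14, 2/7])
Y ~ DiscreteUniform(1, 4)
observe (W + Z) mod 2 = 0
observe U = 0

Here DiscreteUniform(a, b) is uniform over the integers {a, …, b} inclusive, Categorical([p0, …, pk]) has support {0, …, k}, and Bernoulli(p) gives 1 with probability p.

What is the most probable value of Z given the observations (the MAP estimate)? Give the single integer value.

argmax_v P(Z = v | obs) = 3

Enumerate traces; 32 have nonzero weight after conditioning:
  (X=0, W=0, U=0, Z=0, Y=1) weight 1/120
  (X=0, W=0, U=0, Z=0, Y=2) weight 1/120
  (X=0, W=0, U=0, Z=0, Y=3) weight 1/120
  (X=0, W=0, U=0, Z=0, Y=4) weight 1/120
  (X=0, W=0, U=0, Z=2, Y=1) weight 1/120
  (X=0, W=0, U=0, Z=2, Y=2) weight 1/120
  (X=0, W=0, U=0, Z=2, Y=3) weight 1/120
  (X=0, W=0, U=0, Z=2, Y=4) weight 1/120
  (X=0, W=1, U=0, Z=1, Y=1) weight 1/80
  (X=0, W=1, U=0, Z=3, Y=1) weight 1/80
  … 22 more
Group by Z:
  weight(Z=0) = 11/210
  weight(Z=1) = 1/14
  weight(Z=2) = 1/21
  weight(Z=3) = 11/140
Total weight = 11/210 + 1/14 + 1/21 + 11/140 = 1/4
P(Z=0 | obs) = 11/210 / 1/4 = 22/105
P(Z=1 | obs) = 1/14 / 1/4 = 2/7
P(Z=2 | obs) = 1/21 / 1/4 = 4/21
P(Z=3 | obs) = 11/140 / 1/4 = 11/35
argmax = 3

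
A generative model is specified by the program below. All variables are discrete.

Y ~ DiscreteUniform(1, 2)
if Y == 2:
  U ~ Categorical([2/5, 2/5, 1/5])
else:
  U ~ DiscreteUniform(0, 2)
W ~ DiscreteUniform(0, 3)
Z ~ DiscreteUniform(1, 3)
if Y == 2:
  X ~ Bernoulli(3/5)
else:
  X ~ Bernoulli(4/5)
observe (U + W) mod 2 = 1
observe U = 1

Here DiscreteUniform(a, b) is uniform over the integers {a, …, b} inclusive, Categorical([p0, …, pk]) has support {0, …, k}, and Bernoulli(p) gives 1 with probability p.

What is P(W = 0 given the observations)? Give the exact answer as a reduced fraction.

P(W = 0 | obs) = 1/2

Enumerate traces; 24 have nonzero weight after conditioning:
  (Y=1, U=1, W=0, Z=1, X=0) weight 1/360
  (Y=1, U=1, W=0, Z=1, X=1) weight 1/90
  (Y=1, U=1, W=0, Z=2, X=0) weight 1/360
  (Y=1, U=1, W=0, Z=2, X=1) weight 1/90
  (Y=1, U=1, W=0, Z=3, X=0) weight 1/360
  (Y=1, U=1, W=0, Z=3, X=1) weight 1/90
  (Y=1, U=1, W=2, Z=1, X=0) weight 1/360
  (Y=1, U=1, W=2, Z=1, X=1) weight 1/90
  … 16 more
Group by W:
  weight(W=0) = 11/120
  weight(W=2) = 11/120
Total weight = 11/120 + 11/120 = 11/60
P(W=0 | obs) = 11/120 / 11/60 = 1/2
P(W=2 | obs) = 11/120 / 11/60 = 1/2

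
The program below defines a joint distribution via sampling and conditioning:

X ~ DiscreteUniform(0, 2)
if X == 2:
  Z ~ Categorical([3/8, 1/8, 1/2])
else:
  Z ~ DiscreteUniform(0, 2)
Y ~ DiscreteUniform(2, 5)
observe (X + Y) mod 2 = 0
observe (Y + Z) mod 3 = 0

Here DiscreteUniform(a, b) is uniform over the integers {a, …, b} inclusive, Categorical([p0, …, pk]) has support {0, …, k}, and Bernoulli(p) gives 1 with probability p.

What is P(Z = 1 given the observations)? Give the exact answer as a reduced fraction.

P(Z = 1 | obs) = 19/47

Enumerate traces; 6 have nonzero weight after conditioning:
  (X=0, Z=1, Y=2) weight 1/36
  (X=0, Z=2, Y=4) weight 1/36
  (X=1, Z=0, Y=3) weight 1/36
  (X=1, Z=1, Y=5) weight 1/36
  (X=2, Z=1, Y=2) weight 1/96
  (X=2, Z=2, Y=4) weight 1/24
Group by Z:
  weight(Z=0) = 1/36
  weight(Z=1) = 19/288
  weight(Z=2) = 5/72
Total weight = 1/36 + 19/288 + 5/72 = 47/288
P(Z=0 | obs) = 1/36 / 47/288 = 8/47
P(Z=1 | obs) = 19/288 / 47/288 = 19/47
P(Z=2 | obs) = 5/72 / 47/288 = 20/47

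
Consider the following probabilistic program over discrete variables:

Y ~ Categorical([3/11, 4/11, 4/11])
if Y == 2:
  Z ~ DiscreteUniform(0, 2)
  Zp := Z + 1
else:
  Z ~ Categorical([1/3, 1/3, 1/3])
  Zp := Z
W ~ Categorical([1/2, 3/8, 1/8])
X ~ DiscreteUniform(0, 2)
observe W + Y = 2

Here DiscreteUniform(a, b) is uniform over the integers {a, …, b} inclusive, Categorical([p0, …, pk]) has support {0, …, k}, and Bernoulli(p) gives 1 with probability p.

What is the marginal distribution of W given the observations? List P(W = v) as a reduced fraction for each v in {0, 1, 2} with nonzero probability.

Enumerate traces; 27 have nonzero weight after conditioning:
  (Y=0, Z=0, W=2, X=0) weight 1/264
  (Y=0, Z=0, W=2, X=1) weight 1/264
  (Y=0, Z=0, W=2, X=2) weight 1/264
  (Y=0, Z=1, W=2, X=0) weight 1/264
  (Y=0, Z=1, W=2, X=1) weight 1/264
  (Y=0, Z=1, W=2, X=2) weight 1/264
  (Y=0, Z=2, W=2, X=0) weight 1/264
  (Y=0, Z=2, W=2, X=1) weight 1/264
  (Y=1, Z=0, W=1, X=0) weight 1/66
  (Y=2, Z=0, W=0, X=0) weight 2/99
  … 17 more
Group by W:
  weight(W=0) = 2/11
  weight(W=1) = 3/22
  weight(W=2) = 3/88
Total weight = 2/11 + 3/22 + 3/88 = 31/88
P(W=0 | obs) = 2/11 / 31/88 = 16/31
P(W=1 | obs) = 3/22 / 31/88 = 12/31
P(W=2 | obs) = 3/88 / 31/88 = 3/31

P(W=0) = 16/31, P(W=1) = 12/31, P(W=2) = 3/31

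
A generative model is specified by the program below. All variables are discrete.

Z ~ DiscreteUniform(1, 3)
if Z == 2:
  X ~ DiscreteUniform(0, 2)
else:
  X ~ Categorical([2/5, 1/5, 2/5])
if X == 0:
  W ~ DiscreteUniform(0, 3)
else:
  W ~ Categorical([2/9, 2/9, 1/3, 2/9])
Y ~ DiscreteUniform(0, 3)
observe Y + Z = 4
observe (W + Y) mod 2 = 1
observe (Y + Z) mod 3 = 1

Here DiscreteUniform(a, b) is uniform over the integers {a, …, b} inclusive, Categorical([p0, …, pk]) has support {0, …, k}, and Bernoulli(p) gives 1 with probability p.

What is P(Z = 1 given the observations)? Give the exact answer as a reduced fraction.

Enumerate traces; 18 have nonzero weight after conditioning:
  (Z=1, X=0, W=0, Y=3) weight 1/120
  (Z=1, X=0, W=2, Y=3) weight 1/120
  (Z=1, X=1, W=0, Y=3) weight 1/270
  (Z=1, X=1, W=2, Y=3) weight 1/180
  (Z=1, X=2, W=0, Y=3) weight 1/135
  (Z=1, X=2, W=2, Y=3) weight 1/90
  (Z=2, X=0, W=1, Y=2) weight 1/144
  (Z=2, X=0, W=3, Y=2) weight 1/144
  (Z=3, X=0, W=0, Y=1) weight 1/120
  … 9 more
Group by Z:
  weight(Z=1) = 2/45
  weight(Z=2) = 25/648
  weight(Z=3) = 2/45
Total weight = 2/45 + 25/648 + 2/45 = 413/3240
P(Z=1 | obs) = 2/45 / 413/3240 = 144/413
P(Z=2 | obs) = 25/648 / 413/3240 = 125/413
P(Z=3 | obs) = 2/45 / 413/3240 = 144/413

P(Z = 1 | obs) = 144/413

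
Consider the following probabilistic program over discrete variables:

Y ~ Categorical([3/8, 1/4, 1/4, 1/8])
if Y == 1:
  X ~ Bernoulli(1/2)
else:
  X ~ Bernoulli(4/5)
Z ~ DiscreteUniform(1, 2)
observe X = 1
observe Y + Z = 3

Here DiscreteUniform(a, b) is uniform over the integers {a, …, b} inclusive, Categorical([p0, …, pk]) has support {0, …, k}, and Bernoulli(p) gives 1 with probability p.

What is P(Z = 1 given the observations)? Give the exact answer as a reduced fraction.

Enumerate traces; 2 have nonzero weight after conditioning:
  (Y=1, X=1, Z=2) weight 1/16
  (Y=2, X=1, Z=1) weight 1/10
Group by Z:
  weight(Z=1) = 1/10
  weight(Z=2) = 1/16
Total weight = 1/10 + 1/16 = 13/80
P(Z=1 | obs) = 1/10 / 13/80 = 8/13
P(Z=2 | obs) = 1/16 / 13/80 = 5/13

P(Z = 1 | obs) = 8/13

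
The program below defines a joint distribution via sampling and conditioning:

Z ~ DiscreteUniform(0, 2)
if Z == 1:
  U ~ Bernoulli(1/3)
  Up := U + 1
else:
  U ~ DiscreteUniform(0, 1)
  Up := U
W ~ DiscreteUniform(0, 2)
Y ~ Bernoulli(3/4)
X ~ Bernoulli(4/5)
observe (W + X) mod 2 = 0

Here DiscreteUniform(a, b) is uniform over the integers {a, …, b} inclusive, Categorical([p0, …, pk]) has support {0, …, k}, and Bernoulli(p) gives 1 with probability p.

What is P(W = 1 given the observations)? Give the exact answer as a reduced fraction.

P(W = 1 | obs) = 2/3

Enumerate traces; 36 have nonzero weight after conditioning:
  (Z=0, U=0, W=0, Y=0, X=0) weight 1/360
  (Z=0, U=0, W=0, Y=1, X=0) weight 1/120
  (Z=0, U=0, W=1, Y=0, X=1) weight 1/90
  (Z=0, U=0, W=1, Y=1, X=1) weight 1/30
  (Z=0, U=0, W=2, Y=0, X=0) weight 1/360
  (Z=0, U=0, W=2, Y=1, X=0) weight 1/120
  (Z=0, U=1, W=0, Y=0, X=0) weight 1/360
  (Z=0, U=1, W=0, Y=1, X=0) weight 1/120
  … 28 more
Group by W:
  weight(W=0) = 1/15
  weight(W=1) = 4/15
  weight(W=2) = 1/15
Total weight = 1/15 + 4/15 + 1/15 = 2/5
P(W=0 | obs) = 1/15 / 2/5 = 1/6
P(W=1 | obs) = 4/15 / 2/5 = 2/3
P(W=2 | obs) = 1/15 / 2/5 = 1/6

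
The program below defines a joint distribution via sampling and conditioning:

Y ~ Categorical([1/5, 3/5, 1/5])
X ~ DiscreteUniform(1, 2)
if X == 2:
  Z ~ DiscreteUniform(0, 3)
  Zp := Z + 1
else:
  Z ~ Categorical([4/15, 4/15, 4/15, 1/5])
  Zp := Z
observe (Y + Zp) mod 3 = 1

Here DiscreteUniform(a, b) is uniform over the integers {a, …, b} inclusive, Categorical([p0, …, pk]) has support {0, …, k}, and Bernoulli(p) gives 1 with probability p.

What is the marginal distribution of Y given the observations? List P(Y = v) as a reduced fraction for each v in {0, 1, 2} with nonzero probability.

P(Y=0) = 23/103, P(Y=1) = 129/206, P(Y=2) = 31/206

Enumerate traces; 8 have nonzero weight after conditioning:
  (Y=0, X=1, Z=1) weight 2/75
  (Y=0, X=2, Z=0) weight 1/40
  (Y=0, X=2, Z=3) weight 1/40
  (Y=1, X=1, Z=0) weight 2/25
  (Y=1, X=1, Z=3) weight 3/50
  (Y=1, X=2, Z=2) weight 3/40
  (Y=2, X=1, Z=2) weight 2/75
  (Y=2, X=2, Z=1) weight 1/40
Group by Y:
  weight(Y=0) = 23/300
  weight(Y=1) = 43/200
  weight(Y=2) = 31/600
Total weight = 23/300 + 43/200 + 31/600 = 103/300
P(Y=0 | obs) = 23/300 / 103/300 = 23/103
P(Y=1 | obs) = 43/200 / 103/300 = 129/206
P(Y=2 | obs) = 31/600 / 103/300 = 31/206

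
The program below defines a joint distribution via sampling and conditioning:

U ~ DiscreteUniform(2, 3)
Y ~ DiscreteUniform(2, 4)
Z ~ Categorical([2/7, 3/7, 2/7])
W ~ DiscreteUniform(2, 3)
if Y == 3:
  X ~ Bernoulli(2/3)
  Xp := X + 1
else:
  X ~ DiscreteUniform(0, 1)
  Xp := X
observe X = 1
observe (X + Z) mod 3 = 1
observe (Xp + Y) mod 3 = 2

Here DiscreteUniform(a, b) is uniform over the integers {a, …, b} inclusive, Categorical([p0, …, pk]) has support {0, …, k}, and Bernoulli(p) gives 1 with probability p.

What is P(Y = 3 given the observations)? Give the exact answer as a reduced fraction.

Enumerate traces; 8 have nonzero weight after conditioning:
  (U=2, Y=3, Z=0, W=2, X=1) weight 1/63
  (U=2, Y=3, Z=0, W=3, X=1) weight 1/63
  (U=2, Y=4, Z=0, W=2, X=1) weight 1/84
  (U=2, Y=4, Z=0, W=3, X=1) weight 1/84
  (U=3, Y=3, Z=0, W=2, X=1) weight 1/63
  (U=3, Y=3, Z=0, W=3, X=1) weight 1/63
  (U=3, Y=4, Z=0, W=2, X=1) weight 1/84
  (U=3, Y=4, Z=0, W=3, X=1) weight 1/84
Group by Y:
  weight(Y=3) = 4/63
  weight(Y=4) = 1/21
Total weight = 4/63 + 1/21 = 1/9
P(Y=3 | obs) = 4/63 / 1/9 = 4/7
P(Y=4 | obs) = 1/21 / 1/9 = 3/7

P(Y = 3 | obs) = 4/7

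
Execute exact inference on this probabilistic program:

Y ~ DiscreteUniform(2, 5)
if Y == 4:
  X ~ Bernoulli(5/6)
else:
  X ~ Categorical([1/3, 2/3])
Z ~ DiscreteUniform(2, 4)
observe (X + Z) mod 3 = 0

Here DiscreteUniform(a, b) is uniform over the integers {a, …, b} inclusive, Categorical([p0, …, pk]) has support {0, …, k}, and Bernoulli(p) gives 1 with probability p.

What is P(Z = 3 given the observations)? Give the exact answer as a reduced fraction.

Enumerate traces; 8 have nonzero weight after conditioning:
  (Y=2, X=0, Z=3) weight 1/36
  (Y=2, X=1, Z=2) weight 1/18
  (Y=3, X=0, Z=3) weight 1/36
  (Y=3, X=1, Z=2) weight 1/18
  (Y=4, X=0, Z=3) weight 1/72
  (Y=4, X=1, Z=2) weight 5/72
  (Y=5, X=0, Z=3) weight 1/36
  (Y=5, X=1, Z=2) weight 1/18
Group by Z:
  weight(Z=2) = 17/72
  weight(Z=3) = 7/72
Total weight = 17/72 + 7/72 = 1/3
P(Z=2 | obs) = 17/72 / 1/3 = 17/24
P(Z=3 | obs) = 7/72 / 1/3 = 7/24

P(Z = 3 | obs) = 7/24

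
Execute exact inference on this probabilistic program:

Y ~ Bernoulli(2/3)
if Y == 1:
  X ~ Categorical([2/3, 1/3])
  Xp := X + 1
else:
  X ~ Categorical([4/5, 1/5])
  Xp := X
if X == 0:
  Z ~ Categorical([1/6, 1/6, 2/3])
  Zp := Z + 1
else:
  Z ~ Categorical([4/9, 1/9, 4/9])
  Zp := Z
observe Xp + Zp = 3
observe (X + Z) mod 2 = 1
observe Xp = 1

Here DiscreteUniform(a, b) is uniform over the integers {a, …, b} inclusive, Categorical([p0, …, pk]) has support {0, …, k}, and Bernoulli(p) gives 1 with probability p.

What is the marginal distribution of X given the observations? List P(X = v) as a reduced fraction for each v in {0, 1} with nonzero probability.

P(X=0) = 5/7, P(X=1) = 2/7

Enumerate traces; 2 have nonzero weight after conditioning:
  (Y=0, X=1, Z=2) weight 4/135
  (Y=1, X=0, Z=1) weight 2/27
Group by X:
  weight(X=0) = 2/27
  weight(X=1) = 4/135
Total weight = 2/27 + 4/135 = 14/135
P(X=0 | obs) = 2/27 / 14/135 = 5/7
P(X=1 | obs) = 4/135 / 14/135 = 2/7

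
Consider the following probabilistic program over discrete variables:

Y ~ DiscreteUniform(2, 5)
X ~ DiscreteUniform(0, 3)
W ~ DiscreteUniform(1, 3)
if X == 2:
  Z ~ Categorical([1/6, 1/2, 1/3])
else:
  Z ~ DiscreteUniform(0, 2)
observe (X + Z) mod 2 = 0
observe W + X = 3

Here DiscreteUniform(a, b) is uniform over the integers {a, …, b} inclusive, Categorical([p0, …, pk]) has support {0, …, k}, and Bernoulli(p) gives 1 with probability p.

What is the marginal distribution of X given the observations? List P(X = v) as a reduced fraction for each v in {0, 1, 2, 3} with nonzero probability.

Enumerate traces; 20 have nonzero weight after conditioning:
  (Y=2, X=0, W=3, Z=0) weight 1/144
  (Y=2, X=0, W=3, Z=2) weight 1/144
  (Y=2, X=1, W=2, Z=1) weight 1/144
  (Y=2, X=2, W=1, Z=0) weight 1/288
  (Y=2, X=2, W=1, Z=2) weight 1/144
  (Y=3, X=0, W=3, Z=0) weight 1/144
  (Y=3, X=0, W=3, Z=2) weight 1/144
  (Y=3, X=1, W=2, Z=1) weight 1/144
  … 12 more
Group by X:
  weight(X=0) = 1/18
  weight(X=1) = 1/36
  weight(X=2) = 1/24
Total weight = 1/18 + 1/36 + 1/24 = 1/8
P(X=0 | obs) = 1/18 / 1/8 = 4/9
P(X=1 | obs) = 1/36 / 1/8 = 2/9
P(X=2 | obs) = 1/24 / 1/8 = 1/3

P(X=0) = 4/9, P(X=1) = 2/9, P(X=2) = 1/3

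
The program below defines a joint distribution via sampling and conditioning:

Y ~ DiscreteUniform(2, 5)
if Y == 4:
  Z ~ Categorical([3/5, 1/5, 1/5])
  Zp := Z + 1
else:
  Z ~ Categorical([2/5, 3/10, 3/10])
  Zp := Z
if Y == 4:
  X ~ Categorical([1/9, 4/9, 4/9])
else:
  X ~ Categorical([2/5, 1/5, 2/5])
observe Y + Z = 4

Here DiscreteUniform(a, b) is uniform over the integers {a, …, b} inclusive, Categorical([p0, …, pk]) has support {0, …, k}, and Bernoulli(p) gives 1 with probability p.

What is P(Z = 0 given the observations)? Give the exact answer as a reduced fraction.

Enumerate traces; 9 have nonzero weight after conditioning:
  (Y=2, Z=2, X=0) weight 3/100
  (Y=2, Z=2, X=1) weight 3/200
  (Y=2, Z=2, X=2) weight 3/100
  (Y=3, Z=1, X=0) weight 3/100
  (Y=3, Z=1, X=1) weight 3/200
  (Y=3, Z=1, X=2) weight 3/100
  (Y=4, Z=0, X=0) weight 1/60
  (Y=4, Z=0, X=1) weight 1/15
  … 1 more
Group by Z:
  weight(Z=0) = 3/20
  weight(Z=1) = 3/40
  weight(Z=2) = 3/40
Total weight = 3/20 + 3/40 + 3/40 = 3/10
P(Z=0 | obs) = 3/20 / 3/10 = 1/2
P(Z=1 | obs) = 3/40 / 3/10 = 1/4
P(Z=2 | obs) = 3/40 / 3/10 = 1/4

P(Z = 0 | obs) = 1/2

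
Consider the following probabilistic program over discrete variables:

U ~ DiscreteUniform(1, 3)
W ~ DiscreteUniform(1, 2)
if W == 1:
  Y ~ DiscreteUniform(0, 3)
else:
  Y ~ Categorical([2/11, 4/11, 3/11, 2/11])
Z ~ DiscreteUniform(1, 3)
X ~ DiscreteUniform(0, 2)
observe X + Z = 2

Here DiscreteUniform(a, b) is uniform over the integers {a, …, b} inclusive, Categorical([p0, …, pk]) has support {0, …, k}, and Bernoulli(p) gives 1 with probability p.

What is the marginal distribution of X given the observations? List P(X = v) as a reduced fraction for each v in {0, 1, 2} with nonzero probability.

P(X=0) = 1/2, P(X=1) = 1/2

Enumerate traces; 48 have nonzero weight after conditioning:
  (U=1, W=1, Y=0, Z=1, X=1) weight 1/216
  (U=1, W=1, Y=0, Z=2, X=0) weight 1/216
  (U=1, W=1, Y=1, Z=1, X=1) weight 1/216
  (U=1, W=1, Y=1, Z=2, X=0) weight 1/216
  (U=1, W=1, Y=2, Z=1, X=1) weight 1/216
  (U=1, W=1, Y=2, Z=2, X=0) weight 1/216
  (U=1, W=1, Y=3, Z=1, X=1) weight 1/216
  (U=1, W=1, Y=3, Z=2, X=0) weight 1/216
  … 40 more
Group by X:
  weight(X=0) = 1/9
  weight(X=1) = 1/9
Total weight = 1/9 + 1/9 = 2/9
P(X=0 | obs) = 1/9 / 2/9 = 1/2
P(X=1 | obs) = 1/9 / 2/9 = 1/2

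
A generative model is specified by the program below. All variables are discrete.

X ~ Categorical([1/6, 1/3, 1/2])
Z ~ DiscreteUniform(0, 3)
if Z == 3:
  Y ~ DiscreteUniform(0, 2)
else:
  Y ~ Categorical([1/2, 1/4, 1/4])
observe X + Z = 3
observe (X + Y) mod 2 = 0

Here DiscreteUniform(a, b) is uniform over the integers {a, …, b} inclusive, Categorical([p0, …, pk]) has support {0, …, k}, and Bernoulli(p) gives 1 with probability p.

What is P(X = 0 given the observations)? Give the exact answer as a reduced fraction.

Enumerate traces; 5 have nonzero weight after conditioning:
  (X=0, Z=3, Y=0) weight 1/72
  (X=0, Z=3, Y=2) weight 1/72
  (X=1, Z=2, Y=1) weight 1/48
  (X=2, Z=1, Y=0) weight 1/16
  (X=2, Z=1, Y=2) weight 1/32
Group by X:
  weight(X=0) = 1/36
  weight(X=1) = 1/48
  weight(X=2) = 3/32
Total weight = 1/36 + 1/48 + 3/32 = 41/288
P(X=0 | obs) = 1/36 / 41/288 = 8/41
P(X=1 | obs) = 1/48 / 41/288 = 6/41
P(X=2 | obs) = 3/32 / 41/288 = 27/41

P(X = 0 | obs) = 8/41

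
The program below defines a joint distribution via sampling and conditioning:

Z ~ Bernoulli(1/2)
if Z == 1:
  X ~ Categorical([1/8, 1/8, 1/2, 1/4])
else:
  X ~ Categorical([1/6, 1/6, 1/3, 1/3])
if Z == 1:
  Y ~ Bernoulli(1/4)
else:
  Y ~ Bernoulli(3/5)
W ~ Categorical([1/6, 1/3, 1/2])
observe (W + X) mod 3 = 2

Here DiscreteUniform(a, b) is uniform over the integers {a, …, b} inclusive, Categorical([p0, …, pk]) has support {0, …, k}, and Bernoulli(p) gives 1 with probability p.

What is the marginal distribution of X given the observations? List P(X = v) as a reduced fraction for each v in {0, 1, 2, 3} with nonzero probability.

Enumerate traces; 16 have nonzero weight after conditioning:
  (Z=0, X=0, Y=0, W=2) weight 1/60
  (Z=0, X=0, Y=1, W=2) weight 1/40
  (Z=0, X=1, Y=0, W=1) weight 1/90
  (Z=0, X=1, Y=1, W=1) weight 1/60
  (Z=0, X=2, Y=0, W=0) weight 1/90
  (Z=0, X=2, Y=1, W=0) weight 1/60
  (Z=0, X=3, Y=0, W=2) weight 1/30
  (Z=0, X=3, Y=1, W=2) weight 1/20
  … 8 more
Group by X:
  weight(X=0) = 7/96
  weight(X=1) = 7/144
  weight(X=2) = 5/72
  weight(X=3) = 7/48
Total weight = 7/96 + 7/144 + 5/72 + 7/48 = 97/288
P(X=0 | obs) = 7/96 / 97/288 = 21/97
P(X=1 | obs) = 7/144 / 97/288 = 14/97
P(X=2 | obs) = 5/72 / 97/288 = 20/97
P(X=3 | obs) = 7/48 / 97/288 = 42/97

P(X=0) = 21/97, P(X=1) = 14/97, P(X=2) = 20/97, P(X=3) = 42/97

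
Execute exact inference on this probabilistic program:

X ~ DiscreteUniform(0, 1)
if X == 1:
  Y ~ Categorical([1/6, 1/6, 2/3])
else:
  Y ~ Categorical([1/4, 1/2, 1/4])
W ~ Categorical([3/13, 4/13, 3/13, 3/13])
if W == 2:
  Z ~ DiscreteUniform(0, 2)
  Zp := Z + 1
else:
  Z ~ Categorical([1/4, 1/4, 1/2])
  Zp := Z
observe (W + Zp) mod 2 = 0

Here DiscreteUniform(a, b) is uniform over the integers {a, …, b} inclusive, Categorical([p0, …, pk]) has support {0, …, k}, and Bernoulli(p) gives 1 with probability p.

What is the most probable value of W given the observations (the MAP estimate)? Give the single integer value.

Enumerate traces; 30 have nonzero weight after conditioning:
  (X=0, Y=0, W=0, Z=0) weight 3/416
  (X=0, Y=0, W=0, Z=2) weight 3/208
  (X=0, Y=0, W=1, Z=1) weight 1/104
  (X=0, Y=0, W=2, Z=1) weight 1/104
  (X=0, Y=0, W=3, Z=1) weight 3/416
  (X=0, Y=1, W=0, Z=0) weight 3/208
  (X=0, Y=1, W=0, Z=2) weight 3/104
  (X=0, Y=1, W=1, Z=1) weight 1/52
  … 22 more
Group by W:
  weight(W=0) = 9/52
  weight(W=1) = 1/13
  weight(W=2) = 1/13
  weight(W=3) = 3/52
Total weight = 9/52 + 1/13 + 1/13 + 3/52 = 5/13
P(W=0 | obs) = 9/52 / 5/13 = 9/20
P(W=1 | obs) = 1/13 / 5/13 = 1/5
P(W=2 | obs) = 1/13 / 5/13 = 1/5
P(W=3 | obs) = 3/52 / 5/13 = 3/20
argmax = 0

argmax_v P(W = v | obs) = 0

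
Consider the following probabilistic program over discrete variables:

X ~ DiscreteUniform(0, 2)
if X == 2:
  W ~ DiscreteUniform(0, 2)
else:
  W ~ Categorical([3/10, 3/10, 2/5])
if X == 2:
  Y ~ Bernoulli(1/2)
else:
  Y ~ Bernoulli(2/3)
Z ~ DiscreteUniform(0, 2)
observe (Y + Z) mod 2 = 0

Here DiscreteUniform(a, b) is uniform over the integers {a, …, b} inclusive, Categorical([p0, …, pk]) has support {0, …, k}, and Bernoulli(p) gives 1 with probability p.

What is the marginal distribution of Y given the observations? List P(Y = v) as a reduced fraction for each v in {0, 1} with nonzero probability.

Enumerate traces; 27 have nonzero weight after conditioning:
  (X=0, W=0, Y=0, Z=0) weight 1/90
  (X=0, W=0, Y=0, Z=2) weight 1/90
  (X=0, W=0, Y=1, Z=1) weight 1/45
  (X=0, W=1, Y=0, Z=0) weight 1/90
  (X=0, W=1, Y=0, Z=2) weight 1/90
  (X=0, W=1, Y=1, Z=1) weight 1/45
  (X=0, W=2, Y=0, Z=0) weight 2/135
  (X=0, W=2, Y=0, Z=2) weight 2/135
  … 19 more
Group by Y:
  weight(Y=0) = 7/27
  weight(Y=1) = 11/54
Total weight = 7/27 + 11/54 = 25/54
P(Y=0 | obs) = 7/27 / 25/54 = 14/25
P(Y=1 | obs) = 11/54 / 25/54 = 11/25

P(Y=0) = 14/25, P(Y=1) = 11/25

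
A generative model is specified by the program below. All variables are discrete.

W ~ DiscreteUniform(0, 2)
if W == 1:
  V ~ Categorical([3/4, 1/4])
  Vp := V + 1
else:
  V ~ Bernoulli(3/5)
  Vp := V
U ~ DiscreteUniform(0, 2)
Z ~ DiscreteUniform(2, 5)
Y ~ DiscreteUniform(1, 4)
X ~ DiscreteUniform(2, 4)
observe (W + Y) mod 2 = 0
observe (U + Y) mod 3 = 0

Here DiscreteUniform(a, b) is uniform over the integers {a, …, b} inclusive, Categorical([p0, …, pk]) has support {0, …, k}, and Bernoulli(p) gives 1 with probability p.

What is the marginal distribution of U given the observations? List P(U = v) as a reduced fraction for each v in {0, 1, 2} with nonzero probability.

P(U=0) = 1/6, P(U=1) = 1/3, P(U=2) = 1/2

Enumerate traces; 144 have nonzero weight after conditioning:
  (W=0, V=0, U=1, Z=2, Y=2, X=2) weight 1/1080
  (W=0, V=0, U=1, Z=2, Y=2, X=3) weight 1/1080
  (W=0, V=0, U=1, Z=2, Y=2, X=4) weight 1/1080
  (W=0, V=0, U=1, Z=3, Y=2, X=2) weight 1/1080
  (W=0, V=0, U=1, Z=3, Y=2, X=3) weight 1/1080
  (W=0, V=0, U=1, Z=3, Y=2, X=4) weight 1/1080
  (W=0, V=0, U=1, Z=4, Y=2, X=2) weight 1/1080
  (W=0, V=0, U=1, Z=4, Y=2, X=3) weight 1/1080
  (W=0, V=0, U=2, Z=2, Y=4, X=2) weight 1/1080
  (W=1, V=0, U=0, Z=2, Y=3, X=2) weight 1/576
  … 134 more
Group by U:
  weight(U=0) = 1/36
  weight(U=1) = 1/18
  weight(U=2) = 1/12
Total weight = 1/36 + 1/18 + 1/12 = 1/6
P(U=0 | obs) = 1/36 / 1/6 = 1/6
P(U=1 | obs) = 1/18 / 1/6 = 1/3
P(U=2 | obs) = 1/12 / 1/6 = 1/2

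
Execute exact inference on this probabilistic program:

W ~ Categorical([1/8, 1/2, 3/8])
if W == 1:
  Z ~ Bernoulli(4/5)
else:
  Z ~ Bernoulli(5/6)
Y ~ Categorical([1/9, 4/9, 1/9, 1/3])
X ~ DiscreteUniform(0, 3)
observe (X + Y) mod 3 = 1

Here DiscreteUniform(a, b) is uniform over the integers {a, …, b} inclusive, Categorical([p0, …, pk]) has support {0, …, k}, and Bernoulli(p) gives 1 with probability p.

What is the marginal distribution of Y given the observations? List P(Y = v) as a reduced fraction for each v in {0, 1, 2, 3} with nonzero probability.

Enumerate traces; 30 have nonzero weight after conditioning:
  (W=0, Z=0, Y=0, X=1) weight 1/1728
  (W=0, Z=0, Y=1, X=0) weight 1/432
  (W=0, Z=0, Y=1, X=3) weight 1/432
  (W=0, Z=0, Y=2, X=2) weight 1/1728
  (W=0, Z=0, Y=3, X=1) weight 1/576
  (W=0, Z=1, Y=0, X=1) weight 5/1728
  (W=0, Z=1, Y=1, X=0) weight 5/432
  (W=0, Z=1, Y=1, X=3) weight 5/432
  … 22 more
Group by Y:
  weight(Y=0) = 1/36
  weight(Y=1) = 2/9
  weight(Y=2) = 1/36
  weight(Y=3) = 1/12
Total weight = 1/36 + 2/9 + 1/36 + 1/12 = 13/36
P(Y=0 | obs) = 1/36 / 13/36 = 1/13
P(Y=1 | obs) = 2/9 / 13/36 = 8/13
P(Y=2 | obs) = 1/36 / 13/36 = 1/13
P(Y=3 | obs) = 1/12 / 13/36 = 3/13

P(Y=0) = 1/13, P(Y=1) = 8/13, P(Y=2) = 1/13, P(Y=3) = 3/13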